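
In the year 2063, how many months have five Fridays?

A month has five Fridays exactly when Friday falls within its first (length − 28) days.
Jan: 31 days, starts Mon → 5 of Mon, Tue, Wed
Feb: 28 days, starts Thu → 5 of (none)
Mar: 31 days, starts Thu → 5 of Thu, Fri, Sat ✓
Apr: 30 days, starts Sun → 5 of Sun, Mon
May: 31 days, starts Tue → 5 of Tue, Wed, Thu
Jun: 30 days, starts Fri → 5 of Fri, Sat ✓
Jul: 31 days, starts Sun → 5 of Sun, Mon, Tue
Aug: 31 days, starts Wed → 5 of Wed, Thu, Fri ✓
Sep: 30 days, starts Sat → 5 of Sat, Sun
Oct: 31 days, starts Mon → 5 of Mon, Tue, Wed
Nov: 30 days, starts Thu → 5 of Thu, Fri ✓
Dec: 31 days, starts Sat → 5 of Sat, Sun, Mon
Months with five Fridays: Mar, Jun, Aug, Nov.

4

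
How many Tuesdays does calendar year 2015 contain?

52

January 1, 2015 is a Thursday.
That's 365 days from start to end, counting both.
365 = 7 × 52 + 1, so there are 52 full weeks plus 1 extra day.
Each full week contributes one Tuesday: 52 so far.
The 1 extra day is Thursday — none qualify.
Total: 52 + 0 = 52.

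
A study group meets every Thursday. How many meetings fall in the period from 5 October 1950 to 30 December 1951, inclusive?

65

5 October 1950 is a Thursday.
From 5 October 1950 to 30 December 1951 is 452 days inclusive.
452 = 7 × 64 + 4, so there are 64 full weeks plus 4 extra days.
Each full week contributes one Thursday: 64 so far.
The 4 extra days are Thursday, Friday, Saturday, Sunday — 1 of them qualifies.
Total: 64 + 1 = 65.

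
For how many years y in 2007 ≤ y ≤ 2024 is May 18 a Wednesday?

Day of week of May 18 in each year:
2007: Fri, 2008: Sun, 2009: Mon, 2010: Tue, 2011: Wed ✓, 2012: Fri, 2013: Sat, 2014: Sun, 2015: Mon, 2016: Wed ✓, 2017: Thu, 2018: Fri, 2019: Sat, 2020: Mon, 2021: Tue, 2022: Wed ✓, 2023: Thu, 2024: Sat
Wednesdays: 2011, 2016, 2022.

3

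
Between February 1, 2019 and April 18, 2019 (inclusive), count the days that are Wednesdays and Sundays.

February 1, 2019 is a Friday.
The range spans 77 days (inclusive of both endpoints).
77 = 7 × 11, so the span is exactly 11 full weeks.
Each full week contributes 2 days from the set (Wed, Sun): 11 × 2 = 22.
Total: 22.

22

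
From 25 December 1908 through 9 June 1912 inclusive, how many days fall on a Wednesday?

180

25 December 1908 is a Friday.
From 25 December 1908 to 9 June 1912 is 1263 days inclusive.
1263 = 7 × 180 + 3, so there are 180 full weeks plus 3 extra days.
Each full week contributes one Wednesday: 180 so far.
The 3 extra days are Fri, Sat, Sun — none qualify.
Total: 180 + 0 = 180.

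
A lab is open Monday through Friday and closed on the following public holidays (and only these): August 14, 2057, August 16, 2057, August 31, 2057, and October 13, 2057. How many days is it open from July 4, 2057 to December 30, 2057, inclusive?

July 4, 2057 is a Wednesday.
The range spans 180 days (inclusive of both endpoints).
180 = 7 × 25 + 5, so there are 25 full weeks plus 5 extra days.
Each full week contributes 5 weekdays (Mon–Fri): 25 × 5 = 125.
The 5 extra days are Wednesday, Thursday, Friday, Saturday, Sunday — 3 of them qualify.
Total: 125 + 3 = 128.
Holidays: August 14, 2057 (Tue); August 16, 2057 (Thu); August 31, 2057 (Fri); October 13, 2057 (Sat).
3 of the 4 holidays fall on weekdays; the rest are weekends and were already excluded.
Business days: 128 − 3 = 125.

125 business days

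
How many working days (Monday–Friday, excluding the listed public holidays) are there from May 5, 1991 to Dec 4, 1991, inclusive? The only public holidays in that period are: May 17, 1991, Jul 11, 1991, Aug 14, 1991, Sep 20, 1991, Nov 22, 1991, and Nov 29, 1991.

147

May 5, 1991 is a Sunday.
The range spans 214 days (inclusive of both endpoints).
214 = 7 × 30 + 4, so there are 30 full weeks plus 4 extra days.
Each full week contributes 5 weekdays (Mon–Fri): 30 × 5 = 150.
The 4 extra days are Sunday, Monday, Tuesday, Wednesday — 3 of them qualify.
Total: 150 + 3 = 153.
Holidays: May 17, 1991 (Fri); Jul 11, 1991 (Thu); Aug 14, 1991 (Wed); Sep 20, 1991 (Fri); Nov 22, 1991 (Fri); Nov 29, 1991 (Fri).
All 6 holidays fall on weekdays, so subtract 6.
Business days: 153 − 6 = 147.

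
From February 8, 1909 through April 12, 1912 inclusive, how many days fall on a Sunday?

165 Sundays

February 8, 1909 is a Monday.
The range spans 1160 days (inclusive of both endpoints).
1160 = 7 × 165 + 5, so there are 165 full weeks plus 5 extra days.
Each full week contributes one Sunday: 165 so far.
The 5 extra days are Monday, Tuesday, Wednesday, Thursday, Friday — none qualify.
Total: 165 + 0 = 165.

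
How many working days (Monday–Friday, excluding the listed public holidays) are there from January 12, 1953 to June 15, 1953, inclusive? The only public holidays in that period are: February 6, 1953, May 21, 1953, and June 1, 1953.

108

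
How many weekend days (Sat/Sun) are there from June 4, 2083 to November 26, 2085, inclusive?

260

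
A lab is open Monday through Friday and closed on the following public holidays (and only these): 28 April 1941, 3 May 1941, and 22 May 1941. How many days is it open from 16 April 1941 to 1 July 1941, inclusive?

16 April 1941 is a Wednesday.
The range spans 77 days (inclusive of both endpoints).
77 = 7 × 11, so the span is exactly 11 full weeks.
Each full week contributes 5 weekdays (Mon–Fri): 11 × 5 = 55.
Total: 55.
Holidays: 28 April 1941 (Mon); 3 May 1941 (Sat); 22 May 1941 (Thu).
2 of the 3 holidays fall on weekdays; the rest are weekends and were already excluded.
Business days: 55 − 2 = 53.

53 business days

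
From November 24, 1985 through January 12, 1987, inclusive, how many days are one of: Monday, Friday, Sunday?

179

November 24, 1985 is a Sunday.
That's 415 days from start to end, counting both.
415 = 7 × 59 + 2, so there are 59 full weeks plus 2 extra days.
Each full week contributes 3 days from the set (Mon, Fri, Sun): 59 × 3 = 177.
The 2 extra days are Sunday, Monday — 2 of them qualify.
Total: 177 + 2 = 179.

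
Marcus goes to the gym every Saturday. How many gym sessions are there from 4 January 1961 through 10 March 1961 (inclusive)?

4 January 1961 is a Wednesday.
From 4 January 1961 to 10 March 1961 is 66 days inclusive.
66 = 7 × 9 + 3, so there are 9 full weeks plus 3 extra days.
Each full week contributes one Saturday: 9 so far.
The 3 extra days are Wed, Thu, Fri — none qualify.
Total: 9 + 0 = 9.

9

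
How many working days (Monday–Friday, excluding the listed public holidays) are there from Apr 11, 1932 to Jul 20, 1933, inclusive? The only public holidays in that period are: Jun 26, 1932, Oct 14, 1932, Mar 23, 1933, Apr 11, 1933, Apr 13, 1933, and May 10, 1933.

329 working days

Apr 11, 1932 is a Monday.
From Apr 11, 1932 to Jul 20, 1933 is 466 days inclusive.
466 = 7 × 66 + 4, so there are 66 full weeks plus 4 extra days.
Each full week contributes 5 weekdays (Mon–Fri): 66 × 5 = 330.
The 4 extra days are Monday, Tuesday, Wednesday, Thursday — 4 of them qualify.
Total: 330 + 4 = 334.
Holidays: Jun 26, 1932 (Sun); Oct 14, 1932 (Fri); Mar 23, 1933 (Thu); Apr 11, 1933 (Tue); Apr 13, 1933 (Thu); May 10, 1933 (Wed).
5 of the 6 holidays fall on weekdays; the rest are weekends and were already excluded.
Business days: 334 − 5 = 329.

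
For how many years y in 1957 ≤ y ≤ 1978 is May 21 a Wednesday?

Day of week of May 21 in each year:
1957: Tue, 1958: Wed ✓, 1959: Thu, 1960: Sat, 1961: Sun, 1962: Mon, 1963: Tue, 1964: Thu, 1965: Fri, 1966: Sat, 1967: Sun, 1968: Tue, 1969: Wed ✓, 1970: Thu, 1971: Fri, 1972: Sun, 1973: Mon, 1974: Tue, 1975: Wed ✓, 1976: Fri, 1977: Sat, 1978: Sun
Wednesdays: 1958, 1969, 1975.

3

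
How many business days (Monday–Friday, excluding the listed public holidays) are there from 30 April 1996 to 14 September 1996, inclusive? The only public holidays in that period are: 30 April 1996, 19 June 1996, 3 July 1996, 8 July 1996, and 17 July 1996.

30 April 1996 is a Tuesday.
That's 138 days from start to end, counting both.
138 = 7 × 19 + 5, so there are 19 full weeks plus 5 extra days.
Each full week contributes 5 weekdays (Mon–Fri): 19 × 5 = 95.
The 5 extra days are Tuesday, Wednesday, Thursday, Friday, Saturday — 4 of them qualify.
Total: 95 + 4 = 99.
Holidays: 30 April 1996 (Tue); 19 June 1996 (Wed); 3 July 1996 (Wed); 8 July 1996 (Mon); 17 July 1996 (Wed).
All 5 holidays fall on weekdays, so subtract 5.
Business days: 99 − 5 = 94.

94 business days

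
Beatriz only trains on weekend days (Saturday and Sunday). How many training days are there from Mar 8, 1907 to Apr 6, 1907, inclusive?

Mar 8, 1907 is a Friday.
That's 30 days from start to end, counting both.
30 = 7 × 4 + 2, so there are 4 full weeks plus 2 extra days.
Each full week contributes 2 weekend days (Sat, Sun): 4 × 2 = 8.
The 2 extra days are Fri, Sat — 1 of them qualifies.
Total: 8 + 1 = 9.

9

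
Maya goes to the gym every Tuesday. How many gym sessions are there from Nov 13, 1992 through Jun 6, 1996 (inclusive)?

Nov 13, 1992 is a Friday.
From Nov 13, 1992 to Jun 6, 1996 is 1302 days inclusive.
1302 = 7 × 186, so the span is exactly 186 full weeks.
Each full week contributes one Tuesday: 186 so far.
Total: 186.

186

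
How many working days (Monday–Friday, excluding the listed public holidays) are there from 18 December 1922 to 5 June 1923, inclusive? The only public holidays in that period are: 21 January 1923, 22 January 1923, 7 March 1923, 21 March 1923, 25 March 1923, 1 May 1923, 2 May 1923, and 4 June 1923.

116 working days

18 December 1922 is a Monday.
That's 170 days from start to end, counting both.
170 = 7 × 24 + 2, so there are 24 full weeks plus 2 extra days.
Each full week contributes 5 weekdays (Mon–Fri): 24 × 5 = 120.
The 2 extra days are Monday, Tuesday — 2 of them qualify.
Total: 120 + 2 = 122.
Holidays: 21 January 1923 (Sun); 22 January 1923 (Mon); 7 March 1923 (Wed); 21 March 1923 (Wed); 25 March 1923 (Sun); 1 May 1923 (Tue); 2 May 1923 (Wed); 4 June 1923 (Mon).
6 of the 8 holidays fall on weekdays; the rest are weekends and were already excluded.
Business days: 122 − 6 = 116.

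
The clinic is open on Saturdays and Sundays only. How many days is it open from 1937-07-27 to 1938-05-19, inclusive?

1937-07-27 is a Tuesday.
From 1937-07-27 to 1938-05-19 is 297 days inclusive.
297 = 7 × 42 + 3, so there are 42 full weeks plus 3 extra days.
Each full week contributes 2 days from the set (Sat, Sun): 42 × 2 = 84.
The 3 extra days are Tuesday, Wednesday, Thursday — none qualify.
Total: 84 + 0 = 84.

84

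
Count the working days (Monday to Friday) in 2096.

261 weekdays

2096-01-01 is a Sunday.
That's 366 days from start to end, counting both.
366 = 7 × 52 + 2, so there are 52 full weeks plus 2 extra days.
Each full week contributes 5 weekdays (Mon–Fri): 52 × 5 = 260.
The 2 extra days are Sun, Mon — 1 of them qualifies.
Total: 260 + 1 = 261.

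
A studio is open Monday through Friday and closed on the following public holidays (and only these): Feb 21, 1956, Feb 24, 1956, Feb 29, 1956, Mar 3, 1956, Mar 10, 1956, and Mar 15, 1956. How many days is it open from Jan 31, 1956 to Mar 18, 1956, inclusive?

Jan 31, 1956 is a Tuesday.
The range spans 48 days (inclusive of both endpoints).
48 = 7 × 6 + 6, so there are 6 full weeks plus 6 extra days.
Each full week contributes 5 weekdays (Mon–Fri): 6 × 5 = 30.
The 6 extra days are Tue, Wed, Thu, Fri, Sat, Sun — 4 of them qualify.
Total: 30 + 4 = 34.
Holidays: Feb 21, 1956 (Tue); Feb 24, 1956 (Fri); Feb 29, 1956 (Wed); Mar 3, 1956 (Sat); Mar 10, 1956 (Sat); Mar 15, 1956 (Thu).
4 of the 6 holidays fall on weekdays; the rest are weekends and were already excluded.
Business days: 34 − 4 = 30.

30 business days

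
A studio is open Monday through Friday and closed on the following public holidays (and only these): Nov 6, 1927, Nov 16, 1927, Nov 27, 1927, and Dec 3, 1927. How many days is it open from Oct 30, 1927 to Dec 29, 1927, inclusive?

Oct 30, 1927 is a Sunday.
From Oct 30, 1927 to Dec 29, 1927 is 61 days inclusive.
61 = 7 × 8 + 5, so there are 8 full weeks plus 5 extra days.
Each full week contributes 5 weekdays (Mon–Fri): 8 × 5 = 40.
The 5 extra days are Sun, Mon, Tue, Wed, Thu — 4 of them qualify.
Total: 40 + 4 = 44.
Holidays: Nov 6, 1927 (Sun); Nov 16, 1927 (Wed); Nov 27, 1927 (Sun); Dec 3, 1927 (Sat).
1 of the 4 holidays fall on weekdays; the rest are weekends and were already excluded.
Business days: 44 − 1 = 43.

43 business days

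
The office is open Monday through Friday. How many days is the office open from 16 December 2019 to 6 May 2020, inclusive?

16 December 2019 is a Monday.
From 16 December 2019 to 6 May 2020 is 143 days inclusive.
143 = 7 × 20 + 3, so there are 20 full weeks plus 3 extra days.
Each full week contributes 5 weekdays (Mon–Fri): 20 × 5 = 100.
The 3 extra days are Mon, Tue, Wed — 3 of them qualify.
Total: 100 + 3 = 103.

103 weekdays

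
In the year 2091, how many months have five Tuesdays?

4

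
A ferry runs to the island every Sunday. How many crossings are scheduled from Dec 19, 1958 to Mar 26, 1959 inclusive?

14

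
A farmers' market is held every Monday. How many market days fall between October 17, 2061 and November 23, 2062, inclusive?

58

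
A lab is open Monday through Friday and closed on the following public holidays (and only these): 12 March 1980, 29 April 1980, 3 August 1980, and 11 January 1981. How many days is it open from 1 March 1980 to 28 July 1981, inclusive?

365

1 March 1980 is a Saturday.
That's 515 days from start to end, counting both.
515 = 7 × 73 + 4, so there are 73 full weeks plus 4 extra days.
Each full week contributes 5 weekdays (Mon–Fri): 73 × 5 = 365.
The 4 extra days are Sat, Sun, Mon, Tue — 2 of them qualify.
Total: 365 + 2 = 367.
Holidays: 12 March 1980 (Wed); 29 April 1980 (Tue); 3 August 1980 (Sun); 11 January 1981 (Sun).
2 of the 4 holidays fall on weekdays; the rest are weekends and were already excluded.
Business days: 367 − 2 = 365.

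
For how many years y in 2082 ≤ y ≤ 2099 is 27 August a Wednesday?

3

Day of week of August 27 in each year:
2082: Thu, 2083: Fri, 2084: Sun, 2085: Mon, 2086: Tue, 2087: Wed ✓, 2088: Fri, 2089: Sat, 2090: Sun, 2091: Mon, 2092: Wed ✓, 2093: Thu, 2094: Fri, 2095: Sat, 2096: Mon, 2097: Tue, 2098: Wed ✓, 2099: Thu
Wednesdays: 2087, 2092, 2098.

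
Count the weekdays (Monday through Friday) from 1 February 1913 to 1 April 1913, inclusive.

42

1 February 1913 is a Saturday.
The range spans 60 days (inclusive of both endpoints).
60 = 7 × 8 + 4, so there are 8 full weeks plus 4 extra days.
Each full week contributes 5 weekdays (Mon–Fri): 8 × 5 = 40.
The 4 extra days are Saturday, Sunday, Monday, Tuesday — 2 of them qualify.
Total: 40 + 2 = 42.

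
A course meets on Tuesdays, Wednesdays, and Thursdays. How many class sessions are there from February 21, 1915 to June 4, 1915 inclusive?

February 21, 1915 is a Sunday.
The range spans 104 days (inclusive of both endpoints).
104 = 7 × 14 + 6, so there are 14 full weeks plus 6 extra days.
Each full week contributes 3 days from the set (Tue, Wed, Thu): 14 × 3 = 42.
The 6 extra days are Sunday, Monday, Tuesday, Wednesday, Thursday, Friday — 3 of them qualify.
Total: 42 + 3 = 45.

45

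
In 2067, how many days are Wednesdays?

Jan 1, 2067 is a Saturday.
The range spans 365 days (inclusive of both endpoints).
365 = 7 × 52 + 1, so there are 52 full weeks plus 1 extra day.
Each full week contributes one Wednesday: 52 so far.
The 1 extra day is Sat — none qualify.
Total: 52 + 0 = 52.

52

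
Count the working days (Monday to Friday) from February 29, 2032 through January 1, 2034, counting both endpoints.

480 weekdays

February 29, 2032 is a Sunday.
That's 673 days from start to end, counting both.
673 = 7 × 96 + 1, so there are 96 full weeks plus 1 extra day.
Each full week contributes 5 weekdays (Mon–Fri): 96 × 5 = 480.
The 1 extra day is Sunday — none qualify.
Total: 480 + 0 = 480.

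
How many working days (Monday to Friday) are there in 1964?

262 weekdays

1 January 1964 is a Wednesday.
The range spans 366 days (inclusive of both endpoints).
366 = 7 × 52 + 2, so there are 52 full weeks plus 2 extra days.
Each full week contributes 5 weekdays (Mon–Fri): 52 × 5 = 260.
The 2 extra days are Wednesday, Thursday — 2 of them qualify.
Total: 260 + 2 = 262.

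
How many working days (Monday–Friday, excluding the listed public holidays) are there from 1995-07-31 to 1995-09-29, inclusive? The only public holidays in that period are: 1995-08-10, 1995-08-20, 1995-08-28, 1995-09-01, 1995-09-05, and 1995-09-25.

40

1995-07-31 is a Monday.
That's 61 days from start to end, counting both.
61 = 7 × 8 + 5, so there are 8 full weeks plus 5 extra days.
Each full week contributes 5 weekdays (Mon–Fri): 8 × 5 = 40.
The 5 extra days are Monday, Tuesday, Wednesday, Thursday, Friday — 5 of them qualify.
Total: 40 + 5 = 45.
Holidays: 1995-08-10 (Thu); 1995-08-20 (Sun); 1995-08-28 (Mon); 1995-09-01 (Fri); 1995-09-05 (Tue); 1995-09-25 (Mon).
5 of the 6 holidays fall on weekdays; the rest are weekends and were already excluded.
Business days: 45 − 5 = 40.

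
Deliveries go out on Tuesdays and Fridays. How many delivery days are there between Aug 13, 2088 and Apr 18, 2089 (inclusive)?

71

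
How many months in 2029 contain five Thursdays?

4

A month has five Thursdays exactly when Thursday falls within its first (length − 28) days.
Jan: 31 days, starts Mon → 5 of Mon, Tue, Wed
Feb: 28 days, starts Thu → 5 of (none)
Mar: 31 days, starts Thu → 5 of Thu, Fri, Sat ✓
Apr: 30 days, starts Sun → 5 of Sun, Mon
May: 31 days, starts Tue → 5 of Tue, Wed, Thu ✓
Jun: 30 days, starts Fri → 5 of Fri, Sat
Jul: 31 days, starts Sun → 5 of Sun, Mon, Tue
Aug: 31 days, starts Wed → 5 of Wed, Thu, Fri ✓
Sep: 30 days, starts Sat → 5 of Sat, Sun
Oct: 31 days, starts Mon → 5 of Mon, Tue, Wed
Nov: 30 days, starts Thu → 5 of Thu, Fri ✓
Dec: 31 days, starts Sat → 5 of Sat, Sun, Mon
Months with five Thursdays: Mar, May, Aug, Nov.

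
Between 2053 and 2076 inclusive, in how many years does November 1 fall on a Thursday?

Day of week of November 1 in each year:
2053: Sat, 2054: Sun, 2055: Mon, 2056: Wed, 2057: Thu ✓, 2058: Fri, 2059: Sat, 2060: Mon, 2061: Tue, 2062: Wed, 2063: Thu ✓, 2064: Sat, 2065: Sun, 2066: Mon, 2067: Tue, 2068: Thu ✓, 2069: Fri, 2070: Sat, 2071: Sun, 2072: Tue, 2073: Wed, 2074: Thu ✓, 2075: Fri, 2076: Sun
Thursdays: 2057, 2063, 2068, 2074.

4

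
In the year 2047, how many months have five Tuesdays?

5

A month has five Tuesdays exactly when Tuesday falls within its first (length − 28) days.
Jan: 31 days, starts Tue → 5 of Tue, Wed, Thu ✓
Feb: 28 days, starts Fri → 5 of (none)
Mar: 31 days, starts Fri → 5 of Fri, Sat, Sun
Apr: 30 days, starts Mon → 5 of Mon, Tue ✓
May: 31 days, starts Wed → 5 of Wed, Thu, Fri
Jun: 30 days, starts Sat → 5 of Sat, Sun
Jul: 31 days, starts Mon → 5 of Mon, Tue, Wed ✓
Aug: 31 days, starts Thu → 5 of Thu, Fri, Sat
Sep: 30 days, starts Sun → 5 of Sun, Mon
Oct: 31 days, starts Tue → 5 of Tue, Wed, Thu ✓
Nov: 30 days, starts Fri → 5 of Fri, Sat
Dec: 31 days, starts Sun → 5 of Sun, Mon, Tue ✓
Months with five Tuesdays: Jan, Apr, Jul, Oct, Dec.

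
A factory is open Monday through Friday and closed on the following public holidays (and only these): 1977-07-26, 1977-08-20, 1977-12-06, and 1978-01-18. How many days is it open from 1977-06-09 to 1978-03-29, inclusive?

207

1977-06-09 is a Thursday.
That's 294 days from start to end, counting both.
294 = 7 × 42, so the span is exactly 42 full weeks.
Each full week contributes 5 weekdays (Mon–Fri): 42 × 5 = 210.
Total: 210.
Holidays: 1977-07-26 (Tue); 1977-08-20 (Sat); 1977-12-06 (Tue); 1978-01-18 (Wed).
3 of the 4 holidays fall on weekdays; the rest are weekends and were already excluded.
Business days: 210 − 3 = 207.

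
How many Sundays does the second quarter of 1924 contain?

13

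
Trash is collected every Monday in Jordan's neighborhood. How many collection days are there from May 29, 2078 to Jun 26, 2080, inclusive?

109

May 29, 2078 is a Sunday.
From May 29, 2078 to Jun 26, 2080 is 760 days inclusive.
760 = 7 × 108 + 4, so there are 108 full weeks plus 4 extra days.
Each full week contributes one Monday: 108 so far.
The 4 extra days are Sun, Mon, Tue, Wed — 1 of them qualifies.
Total: 108 + 1 = 109.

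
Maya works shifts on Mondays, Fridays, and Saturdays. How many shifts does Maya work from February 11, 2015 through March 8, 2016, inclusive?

February 11, 2015 is a Wednesday.
That's 392 days from start to end, counting both.
392 = 7 × 56, so the span is exactly 56 full weeks.
Each full week contributes 3 days from the set (Mon, Fri, Sat): 56 × 3 = 168.

168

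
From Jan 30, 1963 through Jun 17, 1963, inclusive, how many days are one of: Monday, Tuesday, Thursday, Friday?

79

Jan 30, 1963 is a Wednesday.
From Jan 30, 1963 to Jun 17, 1963 is 139 days inclusive.
139 = 7 × 19 + 6, so there are 19 full weeks plus 6 extra days.
Each full week contributes 4 days from the set (Mon, Tue, Thu, Fri): 19 × 4 = 76.
The 6 extra days are Wednesday, Thursday, Friday, Saturday, Sunday, Monday — 3 of them qualify.
Total: 76 + 3 = 79.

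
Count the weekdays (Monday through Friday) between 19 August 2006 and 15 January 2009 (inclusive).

629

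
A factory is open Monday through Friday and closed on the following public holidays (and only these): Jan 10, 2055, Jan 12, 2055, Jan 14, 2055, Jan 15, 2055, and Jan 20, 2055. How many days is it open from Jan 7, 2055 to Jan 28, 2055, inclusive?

12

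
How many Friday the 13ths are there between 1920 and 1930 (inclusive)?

19

Friday-the-13ths by year:
1920: Feb, Aug
1921: May
1922: Jan, Oct
1923: Apr, Jul
1924: Jun
1925: Feb, Mar, Nov
1926: Aug
1927: May
1928: Jan, Apr, Jul
1929: Sep, Dec
1930: Jun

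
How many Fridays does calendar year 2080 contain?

2080-01-01 is a Monday.
That's 366 days from start to end, counting both.
366 = 7 × 52 + 2, so there are 52 full weeks plus 2 extra days.
Each full week contributes one Friday: 52 so far.
The 2 extra days are Monday, Tuesday — none qualify.
Total: 52 + 0 = 52.

52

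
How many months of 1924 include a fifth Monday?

4

A month has five Mondays exactly when Monday falls within its first (length − 28) days.
Jan: 31 days, starts Tue → 5 of Tue, Wed, Thu
Feb: 29 days, starts Fri → 5 of Fri
Mar: 31 days, starts Sat → 5 of Sat, Sun, Mon ✓
Apr: 30 days, starts Tue → 5 of Tue, Wed
May: 31 days, starts Thu → 5 of Thu, Fri, Sat
Jun: 30 days, starts Sun → 5 of Sun, Mon ✓
Jul: 31 days, starts Tue → 5 of Tue, Wed, Thu
Aug: 31 days, starts Fri → 5 of Fri, Sat, Sun
Sep: 30 days, starts Mon → 5 of Mon, Tue ✓
Oct: 31 days, starts Wed → 5 of Wed, Thu, Fri
Nov: 30 days, starts Sat → 5 of Sat, Sun
Dec: 31 days, starts Mon → 5 of Mon, Tue, Wed ✓
Months with five Mondays: Mar, Jun, Sep, Dec.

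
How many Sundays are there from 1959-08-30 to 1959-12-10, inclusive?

15 Sundays

1959-08-30 is a Sunday.
The range spans 103 days (inclusive of both endpoints).
103 = 7 × 14 + 5, so there are 14 full weeks plus 5 extra days.
Each full week contributes one Sunday: 14 so far.
The 5 extra days are Sun, Mon, Tue, Wed, Thu — 1 of them qualifies.
Total: 14 + 1 = 15.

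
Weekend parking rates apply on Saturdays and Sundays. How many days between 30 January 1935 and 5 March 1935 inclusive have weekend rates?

30 January 1935 is a Wednesday.
From 30 January 1935 to 5 March 1935 is 35 days inclusive.
35 = 7 × 5, so the span is exactly 5 full weeks.
Each full week contributes 2 weekend days (Sat, Sun): 5 × 2 = 10.

10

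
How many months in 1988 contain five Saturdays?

A month has five Saturdays exactly when Saturday falls within its first (length − 28) days.
Jan: 31 days, starts Fri → 5 of Fri, Sat, Sun ✓
Feb: 29 days, starts Mon → 5 of Mon
Mar: 31 days, starts Tue → 5 of Tue, Wed, Thu
Apr: 30 days, starts Fri → 5 of Fri, Sat ✓
May: 31 days, starts Sun → 5 of Sun, Mon, Tue
Jun: 30 days, starts Wed → 5 of Wed, Thu
Jul: 31 days, starts Fri → 5 of Fri, Sat, Sun ✓
Aug: 31 days, starts Mon → 5 of Mon, Tue, Wed
Sep: 30 days, starts Thu → 5 of Thu, Fri
Oct: 31 days, starts Sat → 5 of Sat, Sun, Mon ✓
Nov: 30 days, starts Tue → 5 of Tue, Wed
Dec: 31 days, starts Thu → 5 of Thu, Fri, Sat ✓
Months with five Saturdays: Jan, Apr, Jul, Oct, Dec.

5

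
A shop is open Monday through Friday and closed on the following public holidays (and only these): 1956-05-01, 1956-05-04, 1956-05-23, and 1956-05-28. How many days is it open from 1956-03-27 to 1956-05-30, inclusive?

43

1956-03-27 is a Tuesday.
That's 65 days from start to end, counting both.
65 = 7 × 9 + 2, so there are 9 full weeks plus 2 extra days.
Each full week contributes 5 weekdays (Mon–Fri): 9 × 5 = 45.
The 2 extra days are Tue, Wed — 2 of them qualify.
Total: 45 + 2 = 47.
Holidays: 1956-05-01 (Tue); 1956-05-04 (Fri); 1956-05-23 (Wed); 1956-05-28 (Mon).
All 4 holidays fall on weekdays, so subtract 4.
Business days: 47 − 4 = 43.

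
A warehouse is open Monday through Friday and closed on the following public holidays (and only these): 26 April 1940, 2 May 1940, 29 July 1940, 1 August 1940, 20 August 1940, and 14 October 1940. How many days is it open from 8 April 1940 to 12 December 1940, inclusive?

173 working days

8 April 1940 is a Monday.
That's 249 days from start to end, counting both.
249 = 7 × 35 + 4, so there are 35 full weeks plus 4 extra days.
Each full week contributes 5 weekdays (Mon–Fri): 35 × 5 = 175.
The 4 extra days are Mon, Tue, Wed, Thu — 4 of them qualify.
Total: 175 + 4 = 179.
Holidays: 26 April 1940 (Fri); 2 May 1940 (Thu); 29 July 1940 (Mon); 1 August 1940 (Thu); 20 August 1940 (Tue); 14 October 1940 (Mon).
All 6 holidays fall on weekdays, so subtract 6.
Business days: 179 − 6 = 173.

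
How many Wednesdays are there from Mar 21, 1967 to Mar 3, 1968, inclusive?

Mar 21, 1967 is a Tuesday.
That's 349 days from start to end, counting both.
349 = 7 × 49 + 6, so there are 49 full weeks plus 6 extra days.
Each full week contributes one Wednesday: 49 so far.
The 6 extra days are Tue, Wed, Thu, Fri, Sat, Sun — 1 of them qualifies.
Total: 49 + 1 = 50.

50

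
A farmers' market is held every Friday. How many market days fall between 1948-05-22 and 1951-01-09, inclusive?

1948-05-22 is a Saturday.
From 1948-05-22 to 1951-01-09 is 963 days inclusive.
963 = 7 × 137 + 4, so there are 137 full weeks plus 4 extra days.
Each full week contributes one Friday: 137 so far.
The 4 extra days are Sat, Sun, Mon, Tue — none qualify.
Total: 137 + 0 = 137.

137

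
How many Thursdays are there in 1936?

53

Jan 1, 1936 is a Wednesday.
That's 366 days from start to end, counting both.
366 = 7 × 52 + 2, so there are 52 full weeks plus 2 extra days.
Each full week contributes one Thursday: 52 so far.
The 2 extra days are Wed, Thu — 1 of them qualifies.
Total: 52 + 1 = 53.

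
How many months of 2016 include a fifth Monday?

4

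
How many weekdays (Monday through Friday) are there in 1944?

Jan 1, 1944 is a Saturday.
The range spans 366 days (inclusive of both endpoints).
366 = 7 × 52 + 2, so there are 52 full weeks plus 2 extra days.
Each full week contributes 5 weekdays (Mon–Fri): 52 × 5 = 260.
The 2 extra days are Saturday, Sunday — none qualify.
Total: 260 + 0 = 260.

260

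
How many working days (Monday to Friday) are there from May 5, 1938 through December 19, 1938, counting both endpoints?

163 weekdays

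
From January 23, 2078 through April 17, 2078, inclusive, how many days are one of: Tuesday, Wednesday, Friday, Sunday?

49

January 23, 2078 is a Sunday.
The range spans 85 days (inclusive of both endpoints).
85 = 7 × 12 + 1, so there are 12 full weeks plus 1 extra day.
Each full week contributes 4 days from the set (Tue, Wed, Fri, Sun): 12 × 4 = 48.
The 1 extra day is Sunday — 1 of them qualifies.
Total: 48 + 1 = 49.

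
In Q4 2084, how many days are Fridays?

13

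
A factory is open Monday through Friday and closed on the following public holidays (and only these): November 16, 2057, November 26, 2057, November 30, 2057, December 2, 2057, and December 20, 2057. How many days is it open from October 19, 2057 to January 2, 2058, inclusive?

October 19, 2057 is a Friday.
From October 19, 2057 to January 2, 2058 is 76 days inclusive.
76 = 7 × 10 + 6, so there are 10 full weeks plus 6 extra days.
Each full week contributes 5 weekdays (Mon–Fri): 10 × 5 = 50.
The 6 extra days are Fri, Sat, Sun, Mon, Tue, Wed — 4 of them qualify.
Total: 50 + 4 = 54.
Holidays: November 16, 2057 (Fri); November 26, 2057 (Mon); November 30, 2057 (Fri); December 2, 2057 (Sun); December 20, 2057 (Thu).
4 of the 5 holidays fall on weekdays; the rest are weekends and were already excluded.
Business days: 54 − 4 = 50.

50 business days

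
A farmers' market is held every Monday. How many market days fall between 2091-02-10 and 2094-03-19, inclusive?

2091-02-10 is a Saturday.
From 2091-02-10 to 2094-03-19 is 1134 days inclusive.
1134 = 7 × 162, so the span is exactly 162 full weeks.
Each full week contributes one Monday: 162 so far.
Total: 162.

162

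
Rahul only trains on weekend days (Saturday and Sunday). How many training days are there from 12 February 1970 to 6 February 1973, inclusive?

12 February 1970 is a Thursday.
From 12 February 1970 to 6 February 1973 is 1091 days inclusive.
1091 = 7 × 155 + 6, so there are 155 full weeks plus 6 extra days.
Each full week contributes 2 weekend days (Sat, Sun): 155 × 2 = 310.
The 6 extra days are Thu, Fri, Sat, Sun, Mon, Tue — 2 of them qualify.
Total: 310 + 2 = 312.

312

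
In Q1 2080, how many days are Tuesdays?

January 1, 2080 is a Monday.
From January 1, 2080 to March 31, 2080 is 91 days inclusive.
91 = 7 × 13, so the span is exactly 13 full weeks.
Each full week contributes one Tuesday: 13 so far.
Total: 13.

13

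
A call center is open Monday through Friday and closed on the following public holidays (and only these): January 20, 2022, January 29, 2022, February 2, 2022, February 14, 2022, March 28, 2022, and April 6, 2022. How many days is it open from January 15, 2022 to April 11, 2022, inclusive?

56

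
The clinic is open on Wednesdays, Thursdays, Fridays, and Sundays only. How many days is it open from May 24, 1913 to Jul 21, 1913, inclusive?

33

May 24, 1913 is a Saturday.
From May 24, 1913 to Jul 21, 1913 is 59 days inclusive.
59 = 7 × 8 + 3, so there are 8 full weeks plus 3 extra days.
Each full week contributes 4 days from the set (Wed, Thu, Fri, Sun): 8 × 4 = 32.
The 3 extra days are Saturday, Sunday, Monday — 1 of them qualifies.
Total: 32 + 1 = 33.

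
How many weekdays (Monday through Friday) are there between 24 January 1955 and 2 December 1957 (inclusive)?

746

24 January 1955 is a Monday.
From 24 January 1955 to 2 December 1957 is 1044 days inclusive.
1044 = 7 × 149 + 1, so there are 149 full weeks plus 1 extra day.
Each full week contributes 5 weekdays (Mon–Fri): 149 × 5 = 745.
The 1 extra day is Mon — 1 of them qualifies.
Total: 745 + 1 = 746.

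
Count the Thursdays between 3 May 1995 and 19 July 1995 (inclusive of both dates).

11 Thursdays

3 May 1995 is a Wednesday.
From 3 May 1995 to 19 July 1995 is 78 days inclusive.
78 = 7 × 11 + 1, so there are 11 full weeks plus 1 extra day.
Each full week contributes one Thursday: 11 so far.
The 1 extra day is Wed — none qualify.
Total: 11 + 0 = 11.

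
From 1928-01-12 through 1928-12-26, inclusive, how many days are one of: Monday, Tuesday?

100

1928-01-12 is a Thursday.
From 1928-01-12 to 1928-12-26 is 350 days inclusive.
350 = 7 × 50, so the span is exactly 50 full weeks.
Each full week contributes 2 days from the set (Mon, Tue): 50 × 2 = 100.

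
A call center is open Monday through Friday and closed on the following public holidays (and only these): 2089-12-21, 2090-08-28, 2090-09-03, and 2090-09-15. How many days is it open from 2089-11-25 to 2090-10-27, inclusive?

2089-11-25 is a Friday.
That's 337 days from start to end, counting both.
337 = 7 × 48 + 1, so there are 48 full weeks plus 1 extra day.
Each full week contributes 5 weekdays (Mon–Fri): 48 × 5 = 240.
The 1 extra day is Fri — 1 of them qualifies.
Total: 240 + 1 = 241.
Holidays: 2089-12-21 (Wed); 2090-08-28 (Mon); 2090-09-03 (Sun); 2090-09-15 (Fri).
3 of the 4 holidays fall on weekdays; the rest are weekends and were already excluded.
Business days: 241 − 3 = 238.

238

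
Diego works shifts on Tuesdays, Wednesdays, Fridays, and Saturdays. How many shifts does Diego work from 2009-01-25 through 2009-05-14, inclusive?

2009-01-25 is a Sunday.
That's 110 days from start to end, counting both.
110 = 7 × 15 + 5, so there are 15 full weeks plus 5 extra days.
Each full week contributes 4 days from the set (Tue, Wed, Fri, Sat): 15 × 4 = 60.
The 5 extra days are Sunday, Monday, Tuesday, Wednesday, Thursday — 2 of them qualify.
Total: 60 + 2 = 62.

62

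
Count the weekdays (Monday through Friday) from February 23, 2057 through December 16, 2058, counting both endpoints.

February 23, 2057 is a Friday.
From February 23, 2057 to December 16, 2058 is 662 days inclusive.
662 = 7 × 94 + 4, so there are 94 full weeks plus 4 extra days.
Each full week contributes 5 weekdays (Mon–Fri): 94 × 5 = 470.
The 4 extra days are Friday, Saturday, Sunday, Monday — 2 of them qualify.
Total: 470 + 2 = 472.

472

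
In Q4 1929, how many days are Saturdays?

1929-10-01 is a Tuesday.
From 1929-10-01 to 1929-12-31 is 92 days inclusive.
92 = 7 × 13 + 1, so there are 13 full weeks plus 1 extra day.
Each full week contributes one Saturday: 13 so far.
The 1 extra day is Tuesday — none qualify.
Total: 13 + 0 = 13.

13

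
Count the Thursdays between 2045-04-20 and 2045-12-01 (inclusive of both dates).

2045-04-20 is a Thursday.
That's 226 days from start to end, counting both.
226 = 7 × 32 + 2, so there are 32 full weeks plus 2 extra days.
Each full week contributes one Thursday: 32 so far.
The 2 extra days are Thursday, Friday — 1 of them qualifies.
Total: 32 + 1 = 33.

33 Thursdays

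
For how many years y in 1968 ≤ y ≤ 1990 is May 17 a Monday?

Day of week of May 17 in each year:
1968: Fri, 1969: Sat, 1970: Sun, 1971: Mon ✓, 1972: Wed, 1973: Thu, 1974: Fri, 1975: Sat, 1976: Mon ✓, 1977: Tue, 1978: Wed, 1979: Thu, 1980: Sat, 1981: Sun, 1982: Mon ✓, 1983: Tue, 1984: Thu, 1985: Fri, 1986: Sat, 1987: Sun, 1988: Tue, 1989: Wed, 1990: Thu
Mondays: 1971, 1976, 1982.

3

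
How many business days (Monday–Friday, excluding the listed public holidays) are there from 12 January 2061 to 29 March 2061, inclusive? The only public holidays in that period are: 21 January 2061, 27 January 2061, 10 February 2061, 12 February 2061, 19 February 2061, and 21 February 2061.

51

12 January 2061 is a Wednesday.
From 12 January 2061 to 29 March 2061 is 77 days inclusive.
77 = 7 × 11, so the span is exactly 11 full weeks.
Each full week contributes 5 weekdays (Mon–Fri): 11 × 5 = 55.
Total: 55.
Holidays: 21 January 2061 (Fri); 27 January 2061 (Thu); 10 February 2061 (Thu); 12 February 2061 (Sat); 19 February 2061 (Sat); 21 February 2061 (Mon).
4 of the 6 holidays fall on weekdays; the rest are weekends and were already excluded.
Business days: 55 − 4 = 51.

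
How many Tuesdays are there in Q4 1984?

13

1 October 1984 is a Monday.
The range spans 92 days (inclusive of both endpoints).
92 = 7 × 13 + 1, so there are 13 full weeks plus 1 extra day.
Each full week contributes one Tuesday: 13 so far.
The 1 extra day is Mon — none qualify.
Total: 13 + 0 = 13.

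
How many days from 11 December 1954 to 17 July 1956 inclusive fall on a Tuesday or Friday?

11 December 1954 is a Saturday.
That's 585 days from start to end, counting both.
585 = 7 × 83 + 4, so there are 83 full weeks plus 4 extra days.
Each full week contributes 2 days from the set (Tue, Fri): 83 × 2 = 166.
The 4 extra days are Sat, Sun, Mon, Tue — 1 of them qualifies.
Total: 166 + 1 = 167.

167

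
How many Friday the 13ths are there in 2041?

2

The 13th falls on a Friday when the month's 13th has weekday Fri.
Jan 13 is Sun; Feb 13 is Wed; Mar 13 is Wed; Apr 13 is Sat; May 13 is Mon; Jun 13 is Thu; Jul 13 is Sat; Aug 13 is Tue; Sep 13 is Fri ✓; Oct 13 is Sun; Nov 13 is Wed; Dec 13 is Fri ✓.
Friday the 13ths: Sep, Dec.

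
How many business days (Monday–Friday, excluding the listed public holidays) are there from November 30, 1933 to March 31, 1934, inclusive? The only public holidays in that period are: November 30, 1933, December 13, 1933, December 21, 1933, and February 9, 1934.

83 business days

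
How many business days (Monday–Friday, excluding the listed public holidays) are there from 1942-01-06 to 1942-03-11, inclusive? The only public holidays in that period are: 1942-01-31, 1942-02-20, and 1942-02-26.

1942-01-06 is a Tuesday.
From 1942-01-06 to 1942-03-11 is 65 days inclusive.
65 = 7 × 9 + 2, so there are 9 full weeks plus 2 extra days.
Each full week contributes 5 weekdays (Mon–Fri): 9 × 5 = 45.
The 2 extra days are Tuesday, Wednesday — 2 of them qualify.
Total: 45 + 2 = 47.
Holidays: 1942-01-31 (Sat); 1942-02-20 (Fri); 1942-02-26 (Thu).
2 of the 3 holidays fall on weekdays; the rest are weekends and were already excluded.
Business days: 47 − 2 = 45.

45 business days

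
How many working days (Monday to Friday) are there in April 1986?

22

April 1, 1986 is a Tuesday.
From April 1, 1986 to April 30, 1986 is 30 days inclusive.
30 = 7 × 4 + 2, so there are 4 full weeks plus 2 extra days.
Each full week contributes 5 weekdays (Mon–Fri): 4 × 5 = 20.
The 2 extra days are Tue, Wed — 2 of them qualify.
Total: 20 + 2 = 22.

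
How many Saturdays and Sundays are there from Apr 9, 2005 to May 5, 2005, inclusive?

Apr 9, 2005 is a Saturday.
The range spans 27 days (inclusive of both endpoints).
27 = 7 × 3 + 6, so there are 3 full weeks plus 6 extra days.
Each full week contributes 2 weekend days (Sat, Sun): 3 × 2 = 6.
The 6 extra days are Saturday, Sunday, Monday, Tuesday, Wednesday, Thursday — 2 of them qualify.
Total: 6 + 2 = 8.

8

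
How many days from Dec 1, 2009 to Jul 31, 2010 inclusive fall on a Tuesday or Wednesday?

Dec 1, 2009 is a Tuesday.
From Dec 1, 2009 to Jul 31, 2010 is 243 days inclusive.
243 = 7 × 34 + 5, so there are 34 full weeks plus 5 extra days.
Each full week contributes 2 days from the set (Tue, Wed): 34 × 2 = 68.
The 5 extra days are Tue, Wed, Thu, Fri, Sat — 2 of them qualify.
Total: 68 + 2 = 70.

70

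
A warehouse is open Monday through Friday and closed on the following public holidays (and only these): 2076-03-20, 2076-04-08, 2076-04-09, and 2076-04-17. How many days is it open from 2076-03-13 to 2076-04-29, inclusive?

30 working days

2076-03-13 is a Friday.
The range spans 48 days (inclusive of both endpoints).
48 = 7 × 6 + 6, so there are 6 full weeks plus 6 extra days.
Each full week contributes 5 weekdays (Mon–Fri): 6 × 5 = 30.
The 6 extra days are Fri, Sat, Sun, Mon, Tue, Wed — 4 of them qualify.
Total: 30 + 4 = 34.
Holidays: 2076-03-20 (Fri); 2076-04-08 (Wed); 2076-04-09 (Thu); 2076-04-17 (Fri).
All 4 holidays fall on weekdays, so subtract 4.
Business days: 34 − 4 = 30.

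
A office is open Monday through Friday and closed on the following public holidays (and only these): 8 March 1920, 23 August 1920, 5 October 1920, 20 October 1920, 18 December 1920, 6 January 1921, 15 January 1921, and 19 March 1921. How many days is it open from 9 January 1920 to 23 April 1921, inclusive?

9 January 1920 is a Friday.
The range spans 471 days (inclusive of both endpoints).
471 = 7 × 67 + 2, so there are 67 full weeks plus 2 extra days.
Each full week contributes 5 weekdays (Mon–Fri): 67 × 5 = 335.
The 2 extra days are Fri, Sat — 1 of them qualifies.
Total: 335 + 1 = 336.
Holidays: 8 March 1920 (Mon); 23 August 1920 (Mon); 5 October 1920 (Tue); 20 October 1920 (Wed); 18 December 1920 (Sat); 6 January 1921 (Thu); 15 January 1921 (Sat); 19 March 1921 (Sat).
5 of the 8 holidays fall on weekdays; the rest are weekends and were already excluded.
Business days: 336 − 5 = 331.

331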